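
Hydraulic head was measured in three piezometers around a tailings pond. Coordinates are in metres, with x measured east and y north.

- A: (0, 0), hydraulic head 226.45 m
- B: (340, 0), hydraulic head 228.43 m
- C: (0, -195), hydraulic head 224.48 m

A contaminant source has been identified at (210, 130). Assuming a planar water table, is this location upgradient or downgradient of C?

upgradient

∂h/∂x = (228.43 − 226.45) / (340 − 0) = +0.005824
∂h/∂y = (224.48 − 226.45) / (-195 − 0) = +0.01010
Head at (210, 130) = 226.45 + (+0.005824)·(210) + (+0.01010)·(130) = 228.99 m.
That is higher than the 224.48 m at C, so the point is upgradient.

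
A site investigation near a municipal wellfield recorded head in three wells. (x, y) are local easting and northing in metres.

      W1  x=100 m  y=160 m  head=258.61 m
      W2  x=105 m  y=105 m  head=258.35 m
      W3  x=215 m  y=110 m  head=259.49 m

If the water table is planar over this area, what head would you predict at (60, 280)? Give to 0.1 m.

258.9 m

With h = a·x + b·y + c and W1 as origin, the differences give:
  5·a + (-55)·b = -0.26
  115·a + (-50)·b = +0.88
Eliminate b (×(-50) and ×(-55), subtract): 6075·a = 61.400 → a = ∂h/∂x = +0.01011
Back-substitute: b = ∂h/∂y = +0.005646.
h(60, 280) = 258.61 + (+0.01011)·(-40) + (+0.005646)·(120) = 258.61 -0.404 +0.678 = 258.883 m.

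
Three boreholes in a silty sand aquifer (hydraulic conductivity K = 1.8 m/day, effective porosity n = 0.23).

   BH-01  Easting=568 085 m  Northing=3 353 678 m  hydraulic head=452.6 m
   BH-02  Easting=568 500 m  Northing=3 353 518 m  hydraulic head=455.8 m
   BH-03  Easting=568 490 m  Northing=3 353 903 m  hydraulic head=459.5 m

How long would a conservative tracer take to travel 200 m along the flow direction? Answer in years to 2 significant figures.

With h = a·x + b·y + c and BH-01 as origin, the differences give:
  415·a + (-160)·b = +3.2
  405·a + 225·b = +6.9
Eliminate b (×225 and ×(-160), subtract): 158175·a = 1824.00 → a = ∂h/∂x = +0.01153
Back-substitute: b = ∂h/∂y = +0.009910.
|∇h| = √(0.01153² + 0.009910²) = 0.0152
Seepage velocity v = K·i/n = 1.8 × 0.0152 / 0.23 = 0.119 m/day.
t = 200 / 0.119 = 1681 days = 4.6 years.

4.6 years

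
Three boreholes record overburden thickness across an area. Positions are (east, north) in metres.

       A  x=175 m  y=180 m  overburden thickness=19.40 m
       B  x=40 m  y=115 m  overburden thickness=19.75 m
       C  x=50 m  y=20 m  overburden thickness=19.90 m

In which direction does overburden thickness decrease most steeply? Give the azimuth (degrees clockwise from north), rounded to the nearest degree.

Differences from A: to B (Δx, Δy, Δh) = (-135, -65, +0.35); to C = (-125, -160, +0.50).
Solve a·Δx + b·Δy = Δd: det = (-135)·(-160) − (-125)·(-65) = 13475.
∂d/∂x = [(+0.35)·(-160) − (+0.50)·(-65)] / 13475 = -0.001744
∂d/∂y = [(-135)·(+0.50) − (-125)·(+0.35)] / 13475 = -0.001763
Steepest decrease is along −∇f: components (+0.001744 E, +0.001763 N).
Azimuth = atan2(+0.001744, +0.001763) = 44.7° ≈ 045°.

045°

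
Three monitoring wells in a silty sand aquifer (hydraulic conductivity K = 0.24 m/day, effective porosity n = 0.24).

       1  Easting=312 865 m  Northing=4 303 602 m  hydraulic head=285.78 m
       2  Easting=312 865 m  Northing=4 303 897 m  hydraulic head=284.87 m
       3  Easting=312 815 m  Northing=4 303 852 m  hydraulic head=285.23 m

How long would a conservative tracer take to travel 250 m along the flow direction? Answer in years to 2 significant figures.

130 years

With h = a·x + b·y + c and 1 as origin, the differences give:
  0·a + 295·b = -0.91
  (-50)·a + 250·b = -0.55
Eliminate b (×250 and ×295, subtract): 14750·a = -65.250 → a = ∂h/∂x = -0.004424
Back-substitute: b = ∂h/∂y = -0.003085.
|∇h| = √(-0.004424² + -0.003085²) = 0.005393
Seepage velocity v = K·i/n = 0.24 × 0.005393 / 0.24 = 0.005393 m/day.
t = 250 / 0.005393 = 4.636e+04 days = 127 years.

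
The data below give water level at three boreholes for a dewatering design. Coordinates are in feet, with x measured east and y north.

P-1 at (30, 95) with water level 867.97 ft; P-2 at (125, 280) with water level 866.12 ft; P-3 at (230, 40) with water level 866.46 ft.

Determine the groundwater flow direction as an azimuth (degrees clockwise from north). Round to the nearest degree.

059°

Differences from P-1: to P-2 (Δx, Δy, Δh) = (95, 185, -1.85); to P-3 = (200, -55, -1.51).
Solve a·Δx + b·Δy = Δh: det = 95·(-55) − 200·185 = -42225.
∂h/∂x = [(-1.85)·(-55) − (-1.51)·185] / -42225 = -0.009025
∂h/∂y = [95·(-1.51) − 200·(-1.85)] / -42225 = -0.005365
Flow direction (−∇h) has components (+0.009025 E, +0.005365 N).
Azimuth = atan2(E, N) = atan2(+0.009025, +0.005365) = 59.3° ≈ 059°.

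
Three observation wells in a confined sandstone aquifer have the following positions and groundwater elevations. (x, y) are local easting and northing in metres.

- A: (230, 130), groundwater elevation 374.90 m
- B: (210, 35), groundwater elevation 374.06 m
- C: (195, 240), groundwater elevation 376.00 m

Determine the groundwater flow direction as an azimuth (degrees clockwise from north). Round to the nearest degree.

With h = a·x + b·y + c and A as origin, the differences give:
  (-20)·a + (-95)·b = -0.84
  (-35)·a + 110·b = +1.10
Eliminate b (×110 and ×(-95), subtract): -5525·a = 12.100 → a = ∂h/∂x = -0.002190
Back-substitute: b = ∂h/∂y = +0.009303.
Flow direction (−∇h) has components (+0.002190 E, -0.009303 N).
Azimuth = atan2(E, N) = atan2(+0.002190, -0.009303) = 166.8° ≈ 167°.

167°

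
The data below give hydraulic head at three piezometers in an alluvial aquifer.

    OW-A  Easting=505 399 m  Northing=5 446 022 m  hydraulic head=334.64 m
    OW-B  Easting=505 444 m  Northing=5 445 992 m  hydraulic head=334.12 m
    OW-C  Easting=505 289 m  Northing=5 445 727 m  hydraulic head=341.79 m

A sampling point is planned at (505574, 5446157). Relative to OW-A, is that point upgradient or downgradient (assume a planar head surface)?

Taking OW-A as reference: OW-B−OW-A = (45, -30, -0.52); OW-C−OW-A = (-110, -295, +7.15).
Solve a·Δx + b·Δy = Δh: det = 45·(-295) − (-110)·(-30) = -16575.
∂h/∂x = [(-0.52)·(-295) − (+7.15)·(-30)] / -16575 = -0.02220
∂h/∂y = [45·(+7.15) − (-110)·(-0.52)] / -16575 = -0.01596
Head at (505574, 5446157) = 334.64 + (-0.02220)·(175) + (-0.01596)·(135) = 328.60 m.
That is lower than the 334.64 m at OW-A, so the point is downgradient.

downgradient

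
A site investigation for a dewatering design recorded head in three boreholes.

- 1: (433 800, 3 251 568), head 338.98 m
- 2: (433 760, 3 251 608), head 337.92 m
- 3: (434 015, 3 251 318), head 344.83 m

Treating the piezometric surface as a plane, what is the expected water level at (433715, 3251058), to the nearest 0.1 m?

339.3 m

With h = a·x + b·y + c and 1 as origin, the differences give:
  (-40)·a + 40·b = -1.06
  215·a + (-250)·b = +5.85
Eliminate b (×(-250) and ×40, subtract): 1400·a = 31.000 → a = ∂h/∂x = +0.02214
Back-substitute: b = ∂h/∂y = -0.004357.
h(433715, 3251058) = 338.98 + (+0.02214)·(-85) + (-0.004357)·(-510) = 338.98 -1.882 +2.222 = 339.320 m.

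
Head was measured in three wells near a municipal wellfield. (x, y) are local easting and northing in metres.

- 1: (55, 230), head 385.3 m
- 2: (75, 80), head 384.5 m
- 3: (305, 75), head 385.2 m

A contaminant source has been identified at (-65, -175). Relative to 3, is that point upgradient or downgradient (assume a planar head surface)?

downgradient

Taking 1 as reference: 2−1 = (20, -150, -0.8); 3−1 = (250, -155, -0.1).
Solve a·Δx + b·Δy = Δh: det = 20·(-155) − 250·(-150) = 34400.
∂h/∂x = [(-0.8)·(-155) − (-0.1)·(-150)] / 34400 = +0.003169
∂h/∂y = [20·(-0.1) − 250·(-0.8)] / 34400 = +0.005756
Head at (-65, -175) = 385.3 + (+0.003169)·(-120) + (+0.005756)·(-405) = 382.59 m.
That is lower than the 385.2 m at 3, so the point is downgradient.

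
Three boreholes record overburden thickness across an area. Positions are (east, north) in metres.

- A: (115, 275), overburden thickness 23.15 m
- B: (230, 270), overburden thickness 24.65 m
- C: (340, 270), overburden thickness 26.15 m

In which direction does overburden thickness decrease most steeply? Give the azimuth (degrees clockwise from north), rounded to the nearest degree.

Three-point gradient (reference A): Δ to B = (115, -5, +1.50), Δ to C = (225, -5, +3.00).
∂d/∂x = +0.01364, ∂d/∂y = +0.01364 (det = 550).
Steepest decrease is along −∇f: components (-0.01364 E, -0.01364 N).
Azimuth = atan2(-0.01364, -0.01364) = 225.0° ≈ 225°.

225°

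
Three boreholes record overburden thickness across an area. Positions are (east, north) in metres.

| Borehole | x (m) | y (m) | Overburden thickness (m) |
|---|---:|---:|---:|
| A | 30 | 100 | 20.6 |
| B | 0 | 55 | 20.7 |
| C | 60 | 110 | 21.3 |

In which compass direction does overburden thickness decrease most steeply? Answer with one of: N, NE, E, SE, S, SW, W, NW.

Differences from A: to B (Δx, Δy, Δh) = (-30, -45, +0.1); to C = (30, 10, +0.7).
Solve a·Δx + b·Δy = Δd: det = (-30)·10 − 30·(-45) = 1050.
∂d/∂x = [(+0.1)·10 − (+0.7)·(-45)] / 1050 = +0.03095
∂d/∂y = [(-30)·(+0.7) − 30·(+0.1)] / 1050 = -0.02286
Steepest decrease is along −∇f = (-0.03095 E, +0.02286 N) → northwest.

NW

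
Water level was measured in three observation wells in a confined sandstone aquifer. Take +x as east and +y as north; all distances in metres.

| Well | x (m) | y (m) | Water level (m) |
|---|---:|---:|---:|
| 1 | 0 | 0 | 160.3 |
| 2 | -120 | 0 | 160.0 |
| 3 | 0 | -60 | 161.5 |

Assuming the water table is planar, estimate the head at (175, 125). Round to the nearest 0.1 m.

158.2 m

∂h/∂x = (160.0 − 160.3) / (-120 − 0) = +0.002500
∂h/∂y = (161.5 − 160.3) / (-60 − 0) = -0.02000
h(175, 125) = 160.3 + (+0.002500)·(175) + (-0.02000)·(125) = 160.3 +0.438 -2.500 = 158.238 m.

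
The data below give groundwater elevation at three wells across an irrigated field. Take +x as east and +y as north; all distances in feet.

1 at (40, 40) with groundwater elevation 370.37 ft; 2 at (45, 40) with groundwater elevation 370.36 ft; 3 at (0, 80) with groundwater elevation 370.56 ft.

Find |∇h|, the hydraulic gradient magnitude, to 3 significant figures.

0.00340

With h = a·x + b·y + c and 1 as origin, the differences give:
  5·a + 0·b = -0.01
  (-40)·a + 40·b = +0.19
Eliminate b (×40 and ×0, subtract): 200·a = -0.400 → a = ∂h/∂x = -0.002000
Back-substitute: b = ∂h/∂y = +0.002750.
|∇h| = √(-0.002000² + 0.002750²) = 0.0034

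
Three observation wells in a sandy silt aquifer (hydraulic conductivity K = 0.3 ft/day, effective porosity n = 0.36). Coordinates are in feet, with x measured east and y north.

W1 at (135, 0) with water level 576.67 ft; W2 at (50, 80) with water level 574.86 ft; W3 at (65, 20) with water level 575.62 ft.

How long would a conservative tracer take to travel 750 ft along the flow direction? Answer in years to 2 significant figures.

160 years

With h = a·x + b·y + c and W1 as origin, the differences give:
  (-85)·a + 80·b = -1.81
  (-70)·a + 20·b = -1.05
Eliminate b (×20 and ×80, subtract): 3900·a = 47.800 → a = ∂h/∂x = +0.01226
Back-substitute: b = ∂h/∂y = -0.009603.
|∇h| = √(0.01226² + -0.009603²) = 0.01557
Seepage velocity v = K·i/n = 0.3 × 0.01557 / 0.36 = 0.01298 ft/day.
t = 750 / 0.01298 = 5.778e+04 days = 158 years.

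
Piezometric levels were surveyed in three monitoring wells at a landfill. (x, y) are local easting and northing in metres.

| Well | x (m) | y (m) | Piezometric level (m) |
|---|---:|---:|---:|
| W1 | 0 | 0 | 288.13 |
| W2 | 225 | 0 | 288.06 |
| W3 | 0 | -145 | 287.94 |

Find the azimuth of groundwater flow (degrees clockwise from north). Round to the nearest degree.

∂h/∂x = (288.06 − 288.13) / (225 − 0) = -0.0003111
∂h/∂y = (287.94 − 288.13) / (-145 − 0) = +0.001310
Flow direction (−∇h) has components (+0.0003111 E, -0.001310 N).
Azimuth = atan2(E, N) = atan2(+0.0003111, -0.001310) = 166.6° ≈ 167°.

167°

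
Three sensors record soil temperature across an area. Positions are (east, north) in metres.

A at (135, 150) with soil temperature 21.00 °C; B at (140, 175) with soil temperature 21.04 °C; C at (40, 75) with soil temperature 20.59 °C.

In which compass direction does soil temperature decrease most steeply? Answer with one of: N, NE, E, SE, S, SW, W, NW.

With T = a·x + b·y + c and A as origin, the differences give:
  5·a + 25·b = +0.04
  (-95)·a + (-75)·b = -0.41
Eliminate b (×(-75) and ×25, subtract): 2000·a = 7.250 → a = ∂T/∂x = +0.003625
Back-substitute: b = ∂T/∂y = +0.0008750.
Steepest decrease is along −∇f = (-0.003625 E, -0.0008750 N) → west.

W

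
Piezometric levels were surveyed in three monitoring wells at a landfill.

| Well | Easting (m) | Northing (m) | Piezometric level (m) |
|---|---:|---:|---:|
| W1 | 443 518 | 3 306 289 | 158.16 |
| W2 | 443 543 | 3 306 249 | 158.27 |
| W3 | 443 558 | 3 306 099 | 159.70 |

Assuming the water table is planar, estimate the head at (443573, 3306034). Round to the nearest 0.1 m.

With h = a·x + b·y + c and W1 as origin, the differences give:
  25·a + (-40)·b = +0.11
  40·a + (-190)·b = +1.54
Eliminate b (×(-190) and ×(-40), subtract): -3150·a = 40.700 → a = ∂h/∂x = -0.01292
Back-substitute: b = ∂h/∂y = -0.01083.
h(443573, 3306034) = 158.16 + (-0.01292)·(55) + (-0.01083)·(-255) = 158.16 -0.711 +2.760 = 160.210 m.

160.2 m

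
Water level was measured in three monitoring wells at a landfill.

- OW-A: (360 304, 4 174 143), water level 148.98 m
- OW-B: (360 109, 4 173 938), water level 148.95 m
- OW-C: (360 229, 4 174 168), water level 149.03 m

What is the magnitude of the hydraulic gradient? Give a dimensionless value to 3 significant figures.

With h = a·x + b·y + c and OW-A as origin, the differences give:
  (-195)·a + (-205)·b = -0.03
  (-75)·a + 25·b = +0.05
Eliminate b (×25 and ×(-205), subtract): -20250·a = 9.500 → a = ∂h/∂x = -0.0004691
Back-substitute: b = ∂h/∂y = +0.0005926.
|∇h| = √(-0.0004691² + 0.0005926²) = 0.0007558

0.000756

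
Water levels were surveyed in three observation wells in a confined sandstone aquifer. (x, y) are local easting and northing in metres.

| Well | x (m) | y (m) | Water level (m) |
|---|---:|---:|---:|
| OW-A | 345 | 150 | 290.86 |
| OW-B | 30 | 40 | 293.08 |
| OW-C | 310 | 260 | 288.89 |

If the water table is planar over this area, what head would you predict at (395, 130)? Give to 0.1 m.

Three-point gradient (reference OW-A): Δ to OW-B = (-315, -110, +2.22), Δ to OW-C = (-35, 110, -1.97).
∂h/∂x = -0.0007143, ∂h/∂y = -0.01814 (det = -38500).
h(395, 130) = 290.86 + (-0.0007143)·(50) + (-0.01814)·(-20) = 290.86 -0.036 +0.363 = 291.187 m.

291.2 m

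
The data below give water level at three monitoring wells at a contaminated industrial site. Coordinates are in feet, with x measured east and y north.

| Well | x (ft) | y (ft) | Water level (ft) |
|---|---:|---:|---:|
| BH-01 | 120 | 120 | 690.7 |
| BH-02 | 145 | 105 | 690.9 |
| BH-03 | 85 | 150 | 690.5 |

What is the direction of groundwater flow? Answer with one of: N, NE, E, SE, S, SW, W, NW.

With h = a·x + b·y + c and BH-01 as origin, the differences give:
  25·a + (-15)·b = +0.2
  (-35)·a + 30·b = -0.2
Eliminate b (×30 and ×(-15), subtract): 225·a = 3.00 → a = ∂h/∂x = +0.01333
Back-substitute: b = ∂h/∂y = +0.008889.
Flow = −∇h = (-0.01333 east, -0.008889 north), which points southwest.

SW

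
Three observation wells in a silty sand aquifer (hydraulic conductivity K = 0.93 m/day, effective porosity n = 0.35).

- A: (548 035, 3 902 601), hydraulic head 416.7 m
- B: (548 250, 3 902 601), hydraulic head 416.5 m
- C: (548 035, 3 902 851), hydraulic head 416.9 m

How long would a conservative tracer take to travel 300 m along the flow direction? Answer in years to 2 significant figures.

∂h/∂x = (416.5 − 416.7) / (548250 − 548035) = -0.0009302
∂h/∂y = (416.9 − 416.7) / (3902851 − 3902601) = +0.0008000
|∇h| = √(-0.0009302² + 0.0008000²) = 0.001227
Seepage velocity v = K·i/n = 0.93 × 0.001227 / 0.35 = 0.00326 m/day.
t = 300 / 0.00326 = 9.202e+04 days = 252 years.

250 years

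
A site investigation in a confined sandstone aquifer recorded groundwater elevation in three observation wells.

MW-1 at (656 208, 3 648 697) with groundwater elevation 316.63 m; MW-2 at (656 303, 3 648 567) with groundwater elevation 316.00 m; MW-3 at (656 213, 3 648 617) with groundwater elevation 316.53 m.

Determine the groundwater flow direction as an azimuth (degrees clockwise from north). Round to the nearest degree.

100°

Three-point gradient (reference MW-1): Δ to MW-2 = (95, -130, -0.63), Δ to MW-3 = (5, -80, -0.10).
∂h/∂x = -0.005381, ∂h/∂y = +0.0009137 (det = -6950).
Flow direction (−∇h) has components (+0.005381 E, -0.0009137 N).
Azimuth = atan2(E, N) = atan2(+0.005381, -0.0009137) = 99.6° ≈ 100°.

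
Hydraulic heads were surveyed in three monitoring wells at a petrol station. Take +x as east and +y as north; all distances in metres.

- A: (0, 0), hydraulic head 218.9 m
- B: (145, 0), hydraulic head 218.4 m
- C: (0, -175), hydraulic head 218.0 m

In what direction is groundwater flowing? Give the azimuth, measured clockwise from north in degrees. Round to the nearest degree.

∂h/∂x = (218.4 − 218.9) / (145 − 0) = -0.003448
∂h/∂y = (218.0 − 218.9) / (-175 − 0) = +0.005143
Flow direction (−∇h) has components (+0.003448 E, -0.005143 N).
Azimuth = atan2(E, N) = atan2(+0.003448, -0.005143) = 146.2° ≈ 146°.

146°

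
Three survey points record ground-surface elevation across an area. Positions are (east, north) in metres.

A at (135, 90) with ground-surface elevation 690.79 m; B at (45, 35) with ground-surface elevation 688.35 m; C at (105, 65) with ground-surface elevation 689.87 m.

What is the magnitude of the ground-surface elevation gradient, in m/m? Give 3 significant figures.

Differences from A: to B (Δx, Δy, Δh) = (-90, -55, -2.44); to C = (-30, -25, -0.92).
Solve a·Δx + b·Δy = Δz: det = (-90)·(-25) − (-30)·(-55) = 600.
∂z/∂x = [(-2.44)·(-25) − (-0.92)·(-55)] / 600 = +0.01733
∂z/∂y = [(-90)·(-0.92) − (-30)·(-2.44)] / 600 = +0.01600
|∇f| = √(0.01733² + 0.01600²) = 0.02359 m/m

0.0236 m/m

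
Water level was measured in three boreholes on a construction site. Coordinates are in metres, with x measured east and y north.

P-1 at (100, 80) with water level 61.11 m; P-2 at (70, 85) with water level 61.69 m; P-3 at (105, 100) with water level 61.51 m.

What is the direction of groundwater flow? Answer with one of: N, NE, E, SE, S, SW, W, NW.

SE

Taking P-1 as reference: P-2−P-1 = (-30, 5, +0.58); P-3−P-1 = (5, 20, +0.40).
Determinant of the coordinate differences = (-30)·20 − 5·5 = -625.
∂h/∂x = [(+0.58)·20 − (+0.40)·5] / -625 = -0.01536
∂h/∂y = [(-30)·(+0.40) − 5·(+0.58)] / -625 = +0.02384
Flow = −∇h = (+0.01536 east, -0.02384 north), which points southeast.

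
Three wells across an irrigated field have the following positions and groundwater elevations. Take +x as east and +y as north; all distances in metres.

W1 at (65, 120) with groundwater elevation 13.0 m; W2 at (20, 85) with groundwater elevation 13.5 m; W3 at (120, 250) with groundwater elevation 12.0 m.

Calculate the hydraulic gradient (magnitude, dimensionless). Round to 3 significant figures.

With h = a·x + b·y + c and W1 as origin, the differences give:
  (-45)·a + (-35)·b = +0.5
  55·a + 130·b = -1.0
Eliminate b (×130 and ×(-35), subtract): -3925·a = 30.00 → a = ∂h/∂x = -0.007643
Back-substitute: b = ∂h/∂y = -0.004459.
|∇h| = √(-0.007643² + -0.004459²) = 0.008849

0.00885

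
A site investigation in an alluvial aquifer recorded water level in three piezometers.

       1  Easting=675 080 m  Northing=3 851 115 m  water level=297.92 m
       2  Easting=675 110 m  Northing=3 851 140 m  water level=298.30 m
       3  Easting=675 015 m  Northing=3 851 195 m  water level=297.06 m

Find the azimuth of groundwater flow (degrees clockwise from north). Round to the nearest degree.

With h = a·x + b·y + c and 1 as origin, the differences give:
  30·a + 25·b = +0.38
  (-65)·a + 80·b = -0.86
Eliminate b (×80 and ×25, subtract): 4025·a = 51.900 → a = ∂h/∂x = +0.01289
Back-substitute: b = ∂h/∂y = -0.0002733.
Flow direction (−∇h) has components (-0.01289 E, +0.0002733 N).
Azimuth = atan2(E, N) = atan2(-0.01289, +0.0002733) = 271.2° ≈ 271°.

271°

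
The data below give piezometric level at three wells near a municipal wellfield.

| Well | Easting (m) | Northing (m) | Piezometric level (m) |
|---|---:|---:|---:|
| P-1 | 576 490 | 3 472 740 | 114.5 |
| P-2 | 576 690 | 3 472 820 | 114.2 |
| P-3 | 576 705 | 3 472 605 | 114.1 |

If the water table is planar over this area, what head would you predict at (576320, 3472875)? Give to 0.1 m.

Differences from P-1: to P-2 (Δx, Δy, Δh) = (200, 80, -0.3); to P-3 = (215, -135, -0.4).
Determinant of the coordinate differences = 200·(-135) − 215·80 = -44200.
∂h/∂x = [(-0.3)·(-135) − (-0.4)·80] / -44200 = -0.001640
∂h/∂y = [200·(-0.4) − 215·(-0.3)] / -44200 = +0.0003507
h(576320, 3472875) = 114.5 + (-0.001640)·(-170) + (+0.0003507)·(135) = 114.5 +0.279 +0.047 = 114.826 m.

114.8 m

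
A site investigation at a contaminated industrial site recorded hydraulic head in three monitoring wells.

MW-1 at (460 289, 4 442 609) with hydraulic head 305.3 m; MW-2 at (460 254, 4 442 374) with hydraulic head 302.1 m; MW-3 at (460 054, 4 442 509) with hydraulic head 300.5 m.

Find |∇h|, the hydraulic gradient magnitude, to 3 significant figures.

0.0193

Three-point gradient (reference MW-1): Δ to MW-2 = (-35, -235, -3.2), Δ to MW-3 = (-235, -100, -4.8).
∂h/∂x = +0.01562, ∂h/∂y = +0.01129 (det = -51725).
|∇h| = √(0.01562² + 0.01129²) = 0.01927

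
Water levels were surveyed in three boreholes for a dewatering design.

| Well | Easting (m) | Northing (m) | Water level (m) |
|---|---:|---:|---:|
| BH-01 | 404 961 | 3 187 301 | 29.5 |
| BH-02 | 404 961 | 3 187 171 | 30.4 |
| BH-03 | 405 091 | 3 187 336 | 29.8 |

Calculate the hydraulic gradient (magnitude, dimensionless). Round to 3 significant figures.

0.00808

Three-point gradient (reference BH-01): Δ to BH-02 = (0, -130, +0.9), Δ to BH-03 = (130, 35, +0.3).
∂h/∂x = +0.004172, ∂h/∂y = -0.006923 (det = 16900).
|∇h| = √(0.004172² + -0.006923²) = 0.008083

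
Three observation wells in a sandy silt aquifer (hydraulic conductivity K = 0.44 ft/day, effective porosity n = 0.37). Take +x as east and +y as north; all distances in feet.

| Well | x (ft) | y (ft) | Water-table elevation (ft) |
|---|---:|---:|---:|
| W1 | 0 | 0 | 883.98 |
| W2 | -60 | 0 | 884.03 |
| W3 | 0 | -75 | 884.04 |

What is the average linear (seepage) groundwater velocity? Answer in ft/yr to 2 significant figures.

∂h/∂x = (884.03 − 883.98) / (-60 − 0) = -0.0008333
∂h/∂y = (884.04 − 883.98) / (-75 − 0) = -0.0008000
|∇h| = √(-0.0008333² + -0.0008000²) = 0.001155
Seepage velocity v = K·i/n = 0.44 × 0.001155 / 0.37 = 0.001374 ft/day = 0.5019 ft/yr.

0.50 ft/yr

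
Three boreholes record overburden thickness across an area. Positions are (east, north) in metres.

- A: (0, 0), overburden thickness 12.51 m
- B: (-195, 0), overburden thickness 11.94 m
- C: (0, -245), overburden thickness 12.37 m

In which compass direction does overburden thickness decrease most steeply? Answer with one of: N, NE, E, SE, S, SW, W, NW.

W

∂d/∂x = (11.94 − 12.51) / (-195 − 0) = +0.002923
∂d/∂y = (12.37 − 12.51) / (-245 − 0) = +0.0005714
Steepest decrease is along −∇f = (-0.002923 E, -0.0005714 N) → west.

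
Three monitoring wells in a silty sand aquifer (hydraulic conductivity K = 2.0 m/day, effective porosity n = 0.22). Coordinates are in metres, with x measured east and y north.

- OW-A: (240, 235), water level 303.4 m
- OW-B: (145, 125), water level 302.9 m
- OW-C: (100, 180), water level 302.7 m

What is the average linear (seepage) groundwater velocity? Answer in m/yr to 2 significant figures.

16 m/yr

Taking OW-A as reference: OW-B−OW-A = (-95, -110, -0.5); OW-C−OW-A = (-140, -55, -0.7).
Solve a·Δx + b·Δy = Δh: det = (-95)·(-55) − (-140)·(-110) = -10175.
∂h/∂x = [(-0.5)·(-55) − (-0.7)·(-110)] / -10175 = +0.004865
∂h/∂y = [(-95)·(-0.7) − (-140)·(-0.5)] / -10175 = +0.0003440
|∇h| = √(0.004865² + 0.0003440²) = 0.004877
Seepage velocity v = K·i/n = 2.0 × 0.004877 / 0.22 = 0.04434 m/day = 16.2 m/yr.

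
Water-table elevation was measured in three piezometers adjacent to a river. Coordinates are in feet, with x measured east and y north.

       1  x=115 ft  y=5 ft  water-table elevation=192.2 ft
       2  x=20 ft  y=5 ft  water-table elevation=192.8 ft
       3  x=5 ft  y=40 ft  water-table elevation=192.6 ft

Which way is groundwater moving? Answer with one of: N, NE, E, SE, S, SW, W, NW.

With h = a·x + b·y + c and 1 as origin, the differences give:
  (-95)·a + 0·b = +0.6
  (-110)·a + 35·b = +0.4
Eliminate b (×35 and ×0, subtract): -3325·a = 21.00 → a = ∂h/∂x = -0.006316
Back-substitute: b = ∂h/∂y = -0.008421.
Flow = −∇h = (+0.006316 east, +0.008421 north), which points northeast.

NE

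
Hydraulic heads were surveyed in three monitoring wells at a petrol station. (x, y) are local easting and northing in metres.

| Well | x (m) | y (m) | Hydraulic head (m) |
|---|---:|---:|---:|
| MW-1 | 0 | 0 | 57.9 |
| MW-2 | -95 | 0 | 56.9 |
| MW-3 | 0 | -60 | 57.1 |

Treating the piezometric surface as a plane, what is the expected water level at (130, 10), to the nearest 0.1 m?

∂h/∂x = (56.9 − 57.9) / (-95 − 0) = +0.01053
∂h/∂y = (57.1 − 57.9) / (-60 − 0) = +0.01333
h(130, 10) = 57.9 + (+0.01053)·(130) + (+0.01333)·(10) = 57.9 +1.368 +0.133 = 59.402 m.

59.4 m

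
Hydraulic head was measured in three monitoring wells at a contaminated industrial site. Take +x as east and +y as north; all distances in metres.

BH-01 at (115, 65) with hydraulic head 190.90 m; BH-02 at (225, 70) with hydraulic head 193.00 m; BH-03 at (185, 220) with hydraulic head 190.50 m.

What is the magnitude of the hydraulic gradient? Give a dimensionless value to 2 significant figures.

Differences from BH-01: to BH-02 (Δx, Δy, Δh) = (110, 5, +2.10); to BH-03 = (70, 155, -0.40).
Determinant of the coordinate differences = 110·155 − 70·5 = 16700.
∂h/∂x = [(+2.10)·155 − (-0.40)·5] / 16700 = +0.01961
∂h/∂y = [110·(-0.40) − 70·(+2.10)] / 16700 = -0.01144
|∇h| = √(0.01961² + -0.01144²) = 0.0227

0.023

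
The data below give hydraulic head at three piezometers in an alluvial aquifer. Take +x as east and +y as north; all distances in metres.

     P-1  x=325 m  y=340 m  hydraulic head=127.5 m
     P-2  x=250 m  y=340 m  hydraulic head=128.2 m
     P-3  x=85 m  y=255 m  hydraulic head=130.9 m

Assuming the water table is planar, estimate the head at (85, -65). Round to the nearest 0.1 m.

Taking P-1 as reference: P-2−P-1 = (-75, 0, +0.7); P-3−P-1 = (-240, -85, +3.4).
Determinant of the coordinate differences = (-75)·(-85) − (-240)·0 = 6375.
∂h/∂x = [(+0.7)·(-85) − (+3.4)·0] / 6375 = -0.009333
∂h/∂y = [(-75)·(+3.4) − (-240)·(+0.7)] / 6375 = -0.01365
h(85, -65) = 127.5 + (-0.009333)·(-240) + (-0.01365)·(-405) = 127.5 +2.240 +5.527 = 135.267 m.

135.3 m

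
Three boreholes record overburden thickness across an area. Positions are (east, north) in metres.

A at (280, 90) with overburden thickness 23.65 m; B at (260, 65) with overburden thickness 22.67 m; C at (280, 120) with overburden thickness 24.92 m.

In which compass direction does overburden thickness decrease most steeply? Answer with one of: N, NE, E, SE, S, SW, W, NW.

With d = a·x + b·y + c and A as origin, the differences give:
  (-20)·a + (-25)·b = -0.98
  0·a + 30·b = +1.27
Eliminate b (×30 and ×(-25), subtract): -600·a = 2.350 → a = ∂d/∂x = -0.003917
Back-substitute: b = ∂d/∂y = +0.04233.
Steepest decrease is along −∇f = (+0.003917 E, -0.04233 N) → south.

S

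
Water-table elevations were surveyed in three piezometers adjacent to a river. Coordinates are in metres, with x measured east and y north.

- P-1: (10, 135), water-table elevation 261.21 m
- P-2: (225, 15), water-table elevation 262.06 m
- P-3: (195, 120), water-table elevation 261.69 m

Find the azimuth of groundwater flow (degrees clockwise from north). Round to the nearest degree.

320°

With h = a·x + b·y + c and P-1 as origin, the differences give:
  215·a + (-120)·b = +0.85
  185·a + (-15)·b = +0.48
Eliminate b (×(-15) and ×(-120), subtract): 18975·a = 44.850 → a = ∂h/∂x = +0.002364
Back-substitute: b = ∂h/∂y = -0.002848.
Flow direction (−∇h) has components (-0.002364 E, +0.002848 N).
Azimuth = atan2(E, N) = atan2(-0.002364, +0.002848) = 320.3° ≈ 320°.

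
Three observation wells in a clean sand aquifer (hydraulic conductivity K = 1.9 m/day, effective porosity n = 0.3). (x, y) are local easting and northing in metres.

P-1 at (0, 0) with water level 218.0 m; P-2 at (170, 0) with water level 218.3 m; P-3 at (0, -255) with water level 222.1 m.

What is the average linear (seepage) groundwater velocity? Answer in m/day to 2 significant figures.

0.10 m/day

∂h/∂x = (218.3 − 218.0) / (170 − 0) = +0.001765
∂h/∂y = (222.1 − 218.0) / (-255 − 0) = -0.01608
|∇h| = √(0.001765² + -0.01608²) = 0.01618
Seepage velocity v = K·i/n = 1.9 × 0.01618 / 0.3 = 0.1025 m/day.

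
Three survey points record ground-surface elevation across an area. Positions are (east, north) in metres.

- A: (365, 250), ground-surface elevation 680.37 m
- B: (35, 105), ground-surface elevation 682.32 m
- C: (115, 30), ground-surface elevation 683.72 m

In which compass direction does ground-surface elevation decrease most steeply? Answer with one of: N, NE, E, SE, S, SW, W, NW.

Taking A as reference: B−A = (-330, -145, +1.95); C−A = (-250, -220, +3.35).
Solve a·Δx + b·Δy = Δz: det = (-330)·(-220) − (-250)·(-145) = 36350.
∂z/∂x = [(+1.95)·(-220) − (+3.35)·(-145)] / 36350 = +0.001561
∂z/∂y = [(-330)·(+3.35) − (-250)·(+1.95)] / 36350 = -0.01700
Steepest decrease is along −∇f = (-0.001561 E, +0.01700 N) → north.

N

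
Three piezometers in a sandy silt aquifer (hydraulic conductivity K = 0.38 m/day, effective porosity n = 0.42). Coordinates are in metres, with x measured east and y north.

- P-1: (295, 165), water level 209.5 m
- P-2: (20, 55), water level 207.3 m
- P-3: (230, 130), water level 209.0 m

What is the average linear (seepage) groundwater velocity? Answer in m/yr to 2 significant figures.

3.0 m/yr

Differences from P-1: to P-2 (Δx, Δy, Δh) = (-275, -110, -2.2); to P-3 = (-65, -35, -0.5).
Determinant of the coordinate differences = (-275)·(-35) − (-65)·(-110) = 2475.
∂h/∂x = [(-2.2)·(-35) − (-0.5)·(-110)] / 2475 = +0.008889
∂h/∂y = [(-275)·(-0.5) − (-65)·(-2.2)] / 2475 = -0.002222
|∇h| = √(0.008889² + -0.002222²) = 0.009163
Seepage velocity v = K·i/n = 0.38 × 0.009163 / 0.42 = 0.00829 m/day = 3.028 m/yr.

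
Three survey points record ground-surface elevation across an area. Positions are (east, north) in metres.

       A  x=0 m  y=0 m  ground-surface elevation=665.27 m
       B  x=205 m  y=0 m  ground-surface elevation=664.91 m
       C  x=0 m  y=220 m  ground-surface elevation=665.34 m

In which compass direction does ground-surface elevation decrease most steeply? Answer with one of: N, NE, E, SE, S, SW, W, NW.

∂z/∂x = (664.91 − 665.27) / (205 − 0) = -0.001756
∂z/∂y = (665.34 − 665.27) / (220 − 0) = +0.0003182
Steepest decrease is along −∇f = (+0.001756 E, -0.0003182 N) → east.

E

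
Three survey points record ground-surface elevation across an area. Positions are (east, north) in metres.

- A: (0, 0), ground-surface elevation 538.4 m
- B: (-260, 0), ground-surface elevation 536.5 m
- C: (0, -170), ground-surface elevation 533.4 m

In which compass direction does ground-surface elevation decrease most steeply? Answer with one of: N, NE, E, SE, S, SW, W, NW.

∂z/∂x = (536.5 − 538.4) / (-260 − 0) = +0.007308
∂z/∂y = (533.4 − 538.4) / (-170 − 0) = +0.02941
Steepest decrease is along −∇f = (-0.007308 E, -0.02941 N) → south.

S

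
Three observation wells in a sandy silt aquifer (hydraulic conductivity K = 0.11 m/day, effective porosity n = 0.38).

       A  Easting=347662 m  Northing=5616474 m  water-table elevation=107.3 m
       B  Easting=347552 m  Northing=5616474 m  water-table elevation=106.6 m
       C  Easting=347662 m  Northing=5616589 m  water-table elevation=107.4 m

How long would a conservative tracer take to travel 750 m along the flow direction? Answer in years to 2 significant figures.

1100 years

∂h/∂x = (106.6 − 107.3) / (347552 − 347662) = +0.006364
∂h/∂y = (107.4 − 107.3) / (5616589 − 5616474) = +0.0008696
|∇h| = √(0.006364² + 0.0008696²) = 0.006423
Seepage velocity v = K·i/n = 0.11 × 0.006423 / 0.38 = 0.001859 m/day.
t = 750 / 0.001859 = 4.034e+05 days = 1.1e+03 years.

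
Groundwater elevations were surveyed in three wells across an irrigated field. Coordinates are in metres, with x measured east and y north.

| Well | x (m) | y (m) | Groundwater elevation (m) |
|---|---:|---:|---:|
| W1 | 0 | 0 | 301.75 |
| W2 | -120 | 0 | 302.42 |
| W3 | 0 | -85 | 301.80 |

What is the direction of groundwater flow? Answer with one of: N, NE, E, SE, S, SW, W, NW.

∂h/∂x = (302.42 − 301.75) / (-120 − 0) = -0.005583
∂h/∂y = (301.80 − 301.75) / (-85 − 0) = -0.0005882
Flow = −∇h = (+0.005583 east, +0.0005882 north), which points east.

E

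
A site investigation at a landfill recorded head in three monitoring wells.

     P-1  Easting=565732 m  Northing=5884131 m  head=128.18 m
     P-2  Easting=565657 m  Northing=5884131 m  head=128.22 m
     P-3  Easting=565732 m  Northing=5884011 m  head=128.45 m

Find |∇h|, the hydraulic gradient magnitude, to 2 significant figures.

0.0023

∂h/∂x = (128.22 − 128.18) / (565657 − 565732) = -0.0005333
∂h/∂y = (128.45 − 128.18) / (5884011 − 5884131) = -0.002250
|∇h| = √(-0.0005333² + -0.002250²) = 0.002312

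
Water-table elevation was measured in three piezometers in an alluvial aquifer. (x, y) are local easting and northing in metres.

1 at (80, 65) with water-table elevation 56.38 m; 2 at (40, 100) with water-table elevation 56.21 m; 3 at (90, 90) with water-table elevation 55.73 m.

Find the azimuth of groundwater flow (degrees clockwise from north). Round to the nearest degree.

With h = a·x + b·y + c and 1 as origin, the differences give:
  (-40)·a + 35·b = -0.17
  10·a + 25·b = -0.65
Eliminate b (×25 and ×35, subtract): -1350·a = 18.500 → a = ∂h/∂x = -0.01370
Back-substitute: b = ∂h/∂y = -0.02052.
Flow direction (−∇h) has components (+0.01370 E, +0.02052 N).
Azimuth = atan2(E, N) = atan2(+0.01370, +0.02052) = 33.7° ≈ 034°.

034°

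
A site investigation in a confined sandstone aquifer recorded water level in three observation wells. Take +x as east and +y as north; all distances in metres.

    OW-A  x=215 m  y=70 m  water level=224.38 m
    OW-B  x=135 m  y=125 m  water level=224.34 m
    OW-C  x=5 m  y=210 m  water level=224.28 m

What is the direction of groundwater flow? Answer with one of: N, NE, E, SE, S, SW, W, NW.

With h = a·x + b·y + c and OW-A as origin, the differences give:
  (-80)·a + 55·b = -0.04
  (-210)·a + 140·b = -0.10
Eliminate b (×140 and ×55, subtract): 350·a = -0.100 → a = ∂h/∂x = -0.0002857
Back-substitute: b = ∂h/∂y = -0.001143.
Flow = −∇h = (+0.0002857 east, +0.001143 north), which points north.

N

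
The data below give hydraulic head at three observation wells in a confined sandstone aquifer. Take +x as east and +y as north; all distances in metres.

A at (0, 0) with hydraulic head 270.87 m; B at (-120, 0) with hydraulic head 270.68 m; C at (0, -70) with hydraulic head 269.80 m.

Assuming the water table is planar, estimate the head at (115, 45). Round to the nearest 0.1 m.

271.7 m

∂h/∂x = (270.68 − 270.87) / (-120 − 0) = +0.001583
∂h/∂y = (269.80 − 270.87) / (-70 − 0) = +0.01529
h(115, 45) = 270.87 + (+0.001583)·(115) + (+0.01529)·(45) = 270.87 +0.182 +0.688 = 271.740 m.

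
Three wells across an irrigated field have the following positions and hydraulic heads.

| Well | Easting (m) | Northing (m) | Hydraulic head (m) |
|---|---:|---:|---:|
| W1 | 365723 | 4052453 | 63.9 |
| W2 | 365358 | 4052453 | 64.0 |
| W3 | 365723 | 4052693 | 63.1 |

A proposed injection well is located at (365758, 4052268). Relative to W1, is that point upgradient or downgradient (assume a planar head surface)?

∂h/∂x = (64.0 − 63.9) / (365358 − 365723) = -0.0002740
∂h/∂y = (63.1 − 63.9) / (4052693 − 4052453) = -0.003333
Head at (365758, 4052268) = 63.9 + (-0.0002740)·(35) + (-0.003333)·(-185) = 64.51 m.
That is higher than the 63.9 m at W1, so the point is upgradient.

upgradient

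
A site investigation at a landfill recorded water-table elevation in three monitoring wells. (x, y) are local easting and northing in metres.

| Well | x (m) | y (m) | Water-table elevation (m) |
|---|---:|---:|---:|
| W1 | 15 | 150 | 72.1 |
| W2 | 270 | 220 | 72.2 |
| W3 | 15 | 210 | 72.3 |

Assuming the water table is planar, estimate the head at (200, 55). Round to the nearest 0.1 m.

Taking W1 as reference: W2−W1 = (255, 70, +0.1); W3−W1 = (0, 60, +0.2).
Determinant of the coordinate differences = 255·60 − 0·70 = 15300.
∂h/∂x = [(+0.1)·60 − (+0.2)·70] / 15300 = -0.0005229
∂h/∂y = [255·(+0.2) − 0·(+0.1)] / 15300 = +0.003333
h(200, 55) = 72.1 + (-0.0005229)·(185) + (+0.003333)·(-95) = 72.1 -0.097 -0.317 = 71.687 m.

71.7 m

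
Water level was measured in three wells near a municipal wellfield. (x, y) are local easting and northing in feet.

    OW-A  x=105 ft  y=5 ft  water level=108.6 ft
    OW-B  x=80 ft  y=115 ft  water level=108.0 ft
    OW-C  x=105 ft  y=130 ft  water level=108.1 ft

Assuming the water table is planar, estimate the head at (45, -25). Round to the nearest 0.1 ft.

108.3 ft

Three-point gradient (reference OW-A): Δ to OW-B = (-25, 110, -0.6), Δ to OW-C = (0, 125, -0.5).
∂h/∂x = +0.006400, ∂h/∂y = -0.004000 (det = -3125).
h(45, -25) = 108.6 + (+0.006400)·(-60) + (-0.004000)·(-30) = 108.6 -0.384 +0.120 = 108.336 ft.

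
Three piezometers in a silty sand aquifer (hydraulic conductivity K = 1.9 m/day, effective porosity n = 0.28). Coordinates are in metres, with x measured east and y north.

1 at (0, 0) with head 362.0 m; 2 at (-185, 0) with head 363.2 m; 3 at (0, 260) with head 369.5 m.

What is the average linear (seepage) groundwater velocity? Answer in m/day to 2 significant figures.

∂h/∂x = (363.2 − 362.0) / (-185 − 0) = -0.006486
∂h/∂y = (369.5 − 362.0) / (260 − 0) = +0.02885
|∇h| = √(-0.006486² + 0.02885²) = 0.02957
Seepage velocity v = K·i/n = 1.9 × 0.02957 / 0.28 = 0.2007 m/day.

0.20 m/day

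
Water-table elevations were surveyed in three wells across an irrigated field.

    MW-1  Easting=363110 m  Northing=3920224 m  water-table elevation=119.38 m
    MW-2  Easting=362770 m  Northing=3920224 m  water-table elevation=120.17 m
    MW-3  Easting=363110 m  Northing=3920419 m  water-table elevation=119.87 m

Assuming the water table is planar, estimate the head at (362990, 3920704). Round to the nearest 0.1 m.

∂h/∂x = (120.17 − 119.38) / (362770 − 363110) = -0.002324
∂h/∂y = (119.87 − 119.38) / (3920419 − 3920224) = +0.002513
h(362990, 3920704) = 119.38 + (-0.002324)·(-120) + (+0.002513)·(480) = 119.38 +0.279 +1.206 = 120.865 m.

120.9 m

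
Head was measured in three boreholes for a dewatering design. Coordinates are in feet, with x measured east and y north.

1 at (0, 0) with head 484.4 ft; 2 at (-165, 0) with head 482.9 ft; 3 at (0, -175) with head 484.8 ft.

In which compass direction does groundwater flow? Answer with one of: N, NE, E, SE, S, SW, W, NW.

∂h/∂x = (482.9 − 484.4) / (-165 − 0) = +0.009091
∂h/∂y = (484.8 − 484.4) / (-175 − 0) = -0.002286
Flow = −∇h = (-0.009091 east, +0.002286 north), which points west.

W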